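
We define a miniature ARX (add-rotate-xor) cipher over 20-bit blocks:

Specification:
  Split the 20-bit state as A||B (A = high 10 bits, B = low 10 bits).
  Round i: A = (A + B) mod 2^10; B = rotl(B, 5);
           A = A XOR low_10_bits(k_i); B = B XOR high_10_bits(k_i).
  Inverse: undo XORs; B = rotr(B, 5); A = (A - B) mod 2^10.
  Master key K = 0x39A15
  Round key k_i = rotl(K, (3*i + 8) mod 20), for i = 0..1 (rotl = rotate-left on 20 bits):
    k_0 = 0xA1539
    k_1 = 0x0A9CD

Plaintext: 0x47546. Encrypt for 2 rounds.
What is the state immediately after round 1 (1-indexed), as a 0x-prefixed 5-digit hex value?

0xD6A4F

s_0 = plaintext = 0x47546
s_1 = Round(s_0, k_0) = 0xD6A4F
s_2 = Round(s_1, k_1) = 0x191D8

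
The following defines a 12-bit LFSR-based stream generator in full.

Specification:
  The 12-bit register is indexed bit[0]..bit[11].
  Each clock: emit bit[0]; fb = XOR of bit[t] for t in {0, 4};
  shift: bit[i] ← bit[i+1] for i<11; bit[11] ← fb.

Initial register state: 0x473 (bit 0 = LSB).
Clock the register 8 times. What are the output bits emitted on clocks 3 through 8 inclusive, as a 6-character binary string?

reg_0 = 0x473
clock 1: out=1, reg = 0x239
clock 2: out=1, reg = 0x11C
clock 3: out=0, reg = 0x88E
clock 4: out=0, reg = 0x447
clock 5: out=1, reg = 0xA23
clock 6: out=1, reg = 0xD11
clock 7: out=1, reg = 0x688
clock 8: out=0, reg = 0x344

001110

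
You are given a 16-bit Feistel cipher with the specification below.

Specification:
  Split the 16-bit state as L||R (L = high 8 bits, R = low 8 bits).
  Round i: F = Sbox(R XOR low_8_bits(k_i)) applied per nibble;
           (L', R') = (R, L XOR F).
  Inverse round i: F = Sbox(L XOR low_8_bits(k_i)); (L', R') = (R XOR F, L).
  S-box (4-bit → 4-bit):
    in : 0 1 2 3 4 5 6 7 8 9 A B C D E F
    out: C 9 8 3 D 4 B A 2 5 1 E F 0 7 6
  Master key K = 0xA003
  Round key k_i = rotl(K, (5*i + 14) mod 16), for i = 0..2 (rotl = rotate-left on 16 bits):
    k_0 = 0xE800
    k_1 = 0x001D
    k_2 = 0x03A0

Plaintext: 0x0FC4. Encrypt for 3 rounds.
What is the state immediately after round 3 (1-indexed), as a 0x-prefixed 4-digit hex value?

0xB26A

s_0 = plaintext = 0x0FC4
s_1 = Round(s_0, k_0) = 0xC4F2
s_2 = Round(s_1, k_1) = 0xF2B2
s_3 = Round(s_2, k_2) = 0xB26A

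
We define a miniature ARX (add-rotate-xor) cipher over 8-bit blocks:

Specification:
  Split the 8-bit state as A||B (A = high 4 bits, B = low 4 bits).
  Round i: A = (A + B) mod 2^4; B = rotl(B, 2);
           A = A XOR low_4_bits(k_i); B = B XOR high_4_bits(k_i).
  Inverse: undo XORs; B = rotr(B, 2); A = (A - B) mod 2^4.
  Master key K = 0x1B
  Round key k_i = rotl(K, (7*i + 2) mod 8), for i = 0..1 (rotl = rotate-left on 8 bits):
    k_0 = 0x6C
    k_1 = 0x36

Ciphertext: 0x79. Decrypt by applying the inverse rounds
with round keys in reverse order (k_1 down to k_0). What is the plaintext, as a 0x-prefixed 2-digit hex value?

s_0 = ciphertext = 0x79
s_1 = InvRound(s_0, k_1) = 0x7A
s_2 = InvRound(s_1, k_0) = 0x83

0x83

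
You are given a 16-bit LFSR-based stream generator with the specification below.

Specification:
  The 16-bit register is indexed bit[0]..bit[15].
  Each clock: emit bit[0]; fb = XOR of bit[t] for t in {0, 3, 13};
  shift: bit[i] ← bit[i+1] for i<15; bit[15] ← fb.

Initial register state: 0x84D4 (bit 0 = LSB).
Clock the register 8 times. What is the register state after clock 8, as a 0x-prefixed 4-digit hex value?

0x9A84

reg_0 = 0x84D4
clock 1: out=0, reg = 0x426A
clock 2: out=0, reg = 0xA135
clock 3: out=1, reg = 0x509A
clock 4: out=0, reg = 0xA84D
clock 5: out=1, reg = 0xD426
clock 6: out=0, reg = 0x6A13
clock 7: out=1, reg = 0x3509
clock 8: out=1, reg = 0x9A84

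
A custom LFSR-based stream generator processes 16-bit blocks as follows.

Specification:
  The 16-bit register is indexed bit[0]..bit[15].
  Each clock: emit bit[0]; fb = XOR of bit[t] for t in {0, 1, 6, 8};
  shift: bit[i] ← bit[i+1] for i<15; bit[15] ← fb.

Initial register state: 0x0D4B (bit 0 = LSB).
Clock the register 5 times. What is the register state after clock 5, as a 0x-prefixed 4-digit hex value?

0xB06A

reg_0 = 0x0D4B
clock 1: out=1, reg = 0x06A5
clock 2: out=1, reg = 0x8352
clock 3: out=0, reg = 0xC1A9
clock 4: out=1, reg = 0x60D4
clock 5: out=0, reg = 0xB06A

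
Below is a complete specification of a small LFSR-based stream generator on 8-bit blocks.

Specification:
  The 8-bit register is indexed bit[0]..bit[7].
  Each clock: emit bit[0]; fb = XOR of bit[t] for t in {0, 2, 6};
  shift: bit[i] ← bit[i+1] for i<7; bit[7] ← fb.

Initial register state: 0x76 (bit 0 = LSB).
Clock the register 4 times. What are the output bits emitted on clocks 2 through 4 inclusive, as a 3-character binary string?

reg_0 = 0x76
clock 1: out=0, reg = 0x3B
clock 2: out=1, reg = 0x9D
clock 3: out=1, reg = 0x4E
clock 4: out=0, reg = 0x27

110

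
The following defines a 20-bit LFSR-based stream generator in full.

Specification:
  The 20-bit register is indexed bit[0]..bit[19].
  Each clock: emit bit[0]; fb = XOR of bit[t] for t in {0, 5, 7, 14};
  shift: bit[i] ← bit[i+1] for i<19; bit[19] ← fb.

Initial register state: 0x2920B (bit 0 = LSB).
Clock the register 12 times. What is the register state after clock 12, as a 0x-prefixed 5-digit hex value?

0xEF529

reg_0 = 0x2920B
clock 1: out=1, reg = 0x94905
clock 2: out=1, reg = 0x4A482
clock 3: out=0, reg = 0xA5241
clock 4: out=1, reg = 0x52920
clock 5: out=0, reg = 0xA9490
clock 6: out=0, reg = 0xD4A48
clock 7: out=0, reg = 0xEA524
clock 8: out=0, reg = 0xF5292
clock 9: out=0, reg = 0x7A949
clock 10: out=1, reg = 0xBD4A4
clock 11: out=0, reg = 0xDEA52
clock 12: out=0, reg = 0xEF529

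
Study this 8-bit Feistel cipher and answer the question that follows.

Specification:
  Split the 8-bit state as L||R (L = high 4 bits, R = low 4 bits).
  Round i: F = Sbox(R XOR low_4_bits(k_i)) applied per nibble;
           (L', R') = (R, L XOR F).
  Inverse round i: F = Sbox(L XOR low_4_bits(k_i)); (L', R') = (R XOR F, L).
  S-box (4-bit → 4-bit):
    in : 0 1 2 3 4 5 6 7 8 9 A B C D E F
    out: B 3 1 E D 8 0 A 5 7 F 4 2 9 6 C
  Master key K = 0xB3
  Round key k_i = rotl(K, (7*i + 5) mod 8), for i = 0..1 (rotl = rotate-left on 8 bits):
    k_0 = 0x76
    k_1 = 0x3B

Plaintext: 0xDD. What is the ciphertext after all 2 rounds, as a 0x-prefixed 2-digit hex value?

s_0 = plaintext = 0xDD
s_1 = Round(s_0, k_0) = 0xD9
s_2 = Round(s_1, k_1) = 0x9C

0x9C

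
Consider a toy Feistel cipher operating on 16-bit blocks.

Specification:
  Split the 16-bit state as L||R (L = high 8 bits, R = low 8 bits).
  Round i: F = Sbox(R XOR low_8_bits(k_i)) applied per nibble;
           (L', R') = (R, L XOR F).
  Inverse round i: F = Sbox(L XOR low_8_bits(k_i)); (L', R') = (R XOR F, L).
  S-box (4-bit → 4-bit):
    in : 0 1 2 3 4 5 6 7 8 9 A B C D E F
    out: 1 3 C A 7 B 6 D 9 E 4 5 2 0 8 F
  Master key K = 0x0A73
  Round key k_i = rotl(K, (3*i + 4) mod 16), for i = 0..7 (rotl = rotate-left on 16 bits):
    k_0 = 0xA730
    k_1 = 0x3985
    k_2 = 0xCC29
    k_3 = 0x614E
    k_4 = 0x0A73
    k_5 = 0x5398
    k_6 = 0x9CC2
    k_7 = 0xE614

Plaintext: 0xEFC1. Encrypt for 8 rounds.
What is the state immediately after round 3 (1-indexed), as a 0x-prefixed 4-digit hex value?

0x2F0A

s_0 = plaintext = 0xEFC1
s_1 = Round(s_0, k_0) = 0xC11C
s_2 = Round(s_1, k_1) = 0x1C2F
s_3 = Round(s_2, k_2) = 0x2F0A
s_4 = Round(s_3, k_3) = 0x0A58
s_5 = Round(s_4, k_4) = 0x58CF
s_6 = Round(s_5, k_5) = 0xCFE5
s_7 = Round(s_6, k_6) = 0xE502
s_8 = Round(s_7, k_7) = 0x02D3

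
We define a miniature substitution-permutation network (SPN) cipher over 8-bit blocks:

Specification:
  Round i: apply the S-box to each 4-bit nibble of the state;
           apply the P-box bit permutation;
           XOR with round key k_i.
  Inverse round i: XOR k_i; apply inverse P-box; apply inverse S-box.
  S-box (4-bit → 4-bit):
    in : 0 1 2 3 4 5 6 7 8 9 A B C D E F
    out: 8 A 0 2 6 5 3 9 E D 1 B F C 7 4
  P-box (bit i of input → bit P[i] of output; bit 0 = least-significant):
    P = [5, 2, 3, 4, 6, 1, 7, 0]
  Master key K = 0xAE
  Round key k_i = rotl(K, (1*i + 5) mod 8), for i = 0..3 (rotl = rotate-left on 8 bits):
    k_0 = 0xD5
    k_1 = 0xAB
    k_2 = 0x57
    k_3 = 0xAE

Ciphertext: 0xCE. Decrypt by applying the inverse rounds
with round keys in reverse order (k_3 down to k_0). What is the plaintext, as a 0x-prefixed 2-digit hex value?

s_0 = ciphertext = 0xCE
s_1 = InvRound(s_0, k_3) = 0xAA
s_2 = InvRound(s_1, k_2) = 0x9C
s_3 = InvRound(s_2, k_1) = 0x1B
s_4 = InvRound(s_3, k_0) = 0xE4

0xE4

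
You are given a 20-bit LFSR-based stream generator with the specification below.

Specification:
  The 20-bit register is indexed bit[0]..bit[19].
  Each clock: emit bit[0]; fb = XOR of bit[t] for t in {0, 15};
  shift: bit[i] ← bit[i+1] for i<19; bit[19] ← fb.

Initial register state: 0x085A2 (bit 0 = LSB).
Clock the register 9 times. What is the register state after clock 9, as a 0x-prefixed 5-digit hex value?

0xE1842

reg_0 = 0x085A2
clock 1: out=0, reg = 0x842D1
clock 2: out=1, reg = 0xC2168
clock 3: out=0, reg = 0x610B4
clock 4: out=0, reg = 0x3085A
clock 5: out=0, reg = 0x1842D
clock 6: out=1, reg = 0x0C216
clock 7: out=0, reg = 0x8610B
clock 8: out=1, reg = 0xC3085
clock 9: out=1, reg = 0xE1842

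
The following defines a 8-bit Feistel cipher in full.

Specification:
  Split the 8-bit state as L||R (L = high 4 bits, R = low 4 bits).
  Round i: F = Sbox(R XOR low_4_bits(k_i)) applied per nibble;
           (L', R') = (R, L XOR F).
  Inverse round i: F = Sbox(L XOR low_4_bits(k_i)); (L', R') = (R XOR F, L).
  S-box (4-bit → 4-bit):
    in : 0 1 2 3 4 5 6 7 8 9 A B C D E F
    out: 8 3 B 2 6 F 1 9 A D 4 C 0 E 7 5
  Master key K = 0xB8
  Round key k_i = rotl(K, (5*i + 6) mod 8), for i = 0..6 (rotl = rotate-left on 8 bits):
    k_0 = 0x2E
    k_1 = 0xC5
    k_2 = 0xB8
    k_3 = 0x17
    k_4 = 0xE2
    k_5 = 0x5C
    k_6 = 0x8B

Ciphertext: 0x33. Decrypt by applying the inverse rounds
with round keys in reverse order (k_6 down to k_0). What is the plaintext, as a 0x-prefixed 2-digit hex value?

s_0 = ciphertext = 0x33
s_1 = InvRound(s_0, k_6) = 0x93
s_2 = InvRound(s_1, k_5) = 0xC9
s_3 = InvRound(s_2, k_4) = 0xEC
s_4 = InvRound(s_3, k_3) = 0x1E
s_5 = InvRound(s_4, k_2) = 0x31
s_6 = InvRound(s_5, k_1) = 0x03
s_7 = InvRound(s_6, k_0) = 0x40

0x40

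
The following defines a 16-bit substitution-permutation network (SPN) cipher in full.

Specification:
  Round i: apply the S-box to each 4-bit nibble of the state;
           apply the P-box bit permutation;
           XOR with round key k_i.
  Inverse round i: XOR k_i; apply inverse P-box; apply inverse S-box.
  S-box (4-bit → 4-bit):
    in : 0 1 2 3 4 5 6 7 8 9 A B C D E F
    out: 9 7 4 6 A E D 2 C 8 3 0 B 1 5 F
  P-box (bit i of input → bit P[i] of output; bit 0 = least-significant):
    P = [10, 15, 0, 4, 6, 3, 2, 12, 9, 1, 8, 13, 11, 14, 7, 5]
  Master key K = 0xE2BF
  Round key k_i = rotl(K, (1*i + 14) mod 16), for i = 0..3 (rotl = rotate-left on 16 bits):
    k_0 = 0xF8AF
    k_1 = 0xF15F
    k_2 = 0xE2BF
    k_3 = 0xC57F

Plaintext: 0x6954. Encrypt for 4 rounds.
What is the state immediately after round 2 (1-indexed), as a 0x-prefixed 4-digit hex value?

0x1332

s_0 = plaintext = 0x6954
s_1 = Round(s_0, k_0) = 0x4013
s_2 = Round(s_1, k_1) = 0x1332
s_3 = Round(s_2, k_2) = 0xAB30
s_4 = Round(s_3, k_3) = 0x8963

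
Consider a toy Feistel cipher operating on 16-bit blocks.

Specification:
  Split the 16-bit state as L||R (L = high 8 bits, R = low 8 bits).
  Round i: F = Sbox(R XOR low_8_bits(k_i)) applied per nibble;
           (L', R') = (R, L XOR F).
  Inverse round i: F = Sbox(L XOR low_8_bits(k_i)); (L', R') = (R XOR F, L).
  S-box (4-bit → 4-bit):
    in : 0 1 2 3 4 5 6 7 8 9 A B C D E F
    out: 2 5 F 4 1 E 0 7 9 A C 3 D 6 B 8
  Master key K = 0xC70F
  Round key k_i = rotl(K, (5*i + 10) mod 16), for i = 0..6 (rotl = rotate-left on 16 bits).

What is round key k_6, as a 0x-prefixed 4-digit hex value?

K = 0xC70F
k_0 = rotl(K, (5*0+10) mod 16) = rotl(K, 10) = 0x3F1C
k_1 = rotl(K, (5*1+10) mod 16) = rotl(K, 15) = 0xE387
k_2 = rotl(K, (5*2+10) mod 16) = rotl(K, 4) = 0x70FC
k_3 = rotl(K, (5*3+10) mod 16) = rotl(K, 9) = 0x1F8E
k_4 = rotl(K, (5*4+10) mod 16) = rotl(K, 14) = 0xF1C3
k_5 = rotl(K, (5*5+10) mod 16) = rotl(K, 3) = 0x387E
k_6 = rotl(K, (5*6+10) mod 16) = rotl(K, 8) = 0x0FC7

0x0FC7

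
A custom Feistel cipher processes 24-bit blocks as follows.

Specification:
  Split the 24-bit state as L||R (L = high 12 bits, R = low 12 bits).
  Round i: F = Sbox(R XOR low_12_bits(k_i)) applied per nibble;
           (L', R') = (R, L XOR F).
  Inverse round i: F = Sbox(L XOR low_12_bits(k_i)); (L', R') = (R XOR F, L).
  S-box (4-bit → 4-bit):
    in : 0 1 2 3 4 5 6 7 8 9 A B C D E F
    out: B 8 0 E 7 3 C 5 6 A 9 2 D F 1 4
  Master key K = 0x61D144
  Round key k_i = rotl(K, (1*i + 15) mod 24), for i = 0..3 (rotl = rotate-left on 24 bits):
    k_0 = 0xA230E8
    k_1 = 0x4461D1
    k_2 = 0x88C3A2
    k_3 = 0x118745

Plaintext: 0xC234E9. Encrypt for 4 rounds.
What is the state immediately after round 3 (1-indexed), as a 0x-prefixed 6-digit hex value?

0xD90A7B

s_0 = plaintext = 0xC234E9
s_1 = Round(s_0, k_0) = 0x4E9B9B
s_2 = Round(s_1, k_1) = 0xB9BD90
s_3 = Round(s_2, k_2) = 0xD90A7B
s_4 = Round(s_3, k_3) = 0xA7B271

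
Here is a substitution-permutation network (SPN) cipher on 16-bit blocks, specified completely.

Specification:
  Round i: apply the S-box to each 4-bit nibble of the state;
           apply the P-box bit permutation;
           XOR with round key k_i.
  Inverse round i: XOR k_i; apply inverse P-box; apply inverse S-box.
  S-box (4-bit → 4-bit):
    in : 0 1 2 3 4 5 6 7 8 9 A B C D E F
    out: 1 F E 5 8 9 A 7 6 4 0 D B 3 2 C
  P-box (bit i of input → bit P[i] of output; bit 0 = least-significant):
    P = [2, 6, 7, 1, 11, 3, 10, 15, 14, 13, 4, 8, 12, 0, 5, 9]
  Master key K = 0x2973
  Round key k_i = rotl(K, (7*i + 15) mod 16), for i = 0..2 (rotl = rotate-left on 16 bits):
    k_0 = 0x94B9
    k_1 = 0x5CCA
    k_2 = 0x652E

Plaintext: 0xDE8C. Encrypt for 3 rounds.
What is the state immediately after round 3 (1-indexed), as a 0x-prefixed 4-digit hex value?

0x41D6

s_0 = plaintext = 0xDE8C
s_1 = Round(s_0, k_0) = 0xA0F6
s_2 = Round(s_1, k_1) = 0x9888
s_3 = Round(s_2, k_2) = 0x41D6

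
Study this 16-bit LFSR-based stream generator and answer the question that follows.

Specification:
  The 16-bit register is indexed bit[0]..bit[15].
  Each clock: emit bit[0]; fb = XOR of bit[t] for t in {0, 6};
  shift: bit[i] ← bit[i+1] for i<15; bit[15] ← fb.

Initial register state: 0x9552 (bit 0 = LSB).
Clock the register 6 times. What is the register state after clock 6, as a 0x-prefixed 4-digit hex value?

0x1E55

reg_0 = 0x9552
clock 1: out=0, reg = 0xCAA9
clock 2: out=1, reg = 0xE554
clock 3: out=0, reg = 0xF2AA
clock 4: out=0, reg = 0x7955
clock 5: out=1, reg = 0x3CAA
clock 6: out=0, reg = 0x1E55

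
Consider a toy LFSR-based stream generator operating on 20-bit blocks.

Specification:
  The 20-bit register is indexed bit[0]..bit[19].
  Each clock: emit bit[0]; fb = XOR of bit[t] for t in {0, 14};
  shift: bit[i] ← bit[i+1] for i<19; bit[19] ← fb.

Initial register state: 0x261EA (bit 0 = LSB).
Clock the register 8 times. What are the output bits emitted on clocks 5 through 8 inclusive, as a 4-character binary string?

0111

reg_0 = 0x261EA
clock 1: out=0, reg = 0x930F5
clock 2: out=1, reg = 0xC987A
clock 3: out=0, reg = 0x64C3D
clock 4: out=1, reg = 0x3261E
clock 5: out=0, reg = 0x1930F
clock 6: out=1, reg = 0x8C987
clock 7: out=1, reg = 0x464C3
clock 8: out=1, reg = 0x23261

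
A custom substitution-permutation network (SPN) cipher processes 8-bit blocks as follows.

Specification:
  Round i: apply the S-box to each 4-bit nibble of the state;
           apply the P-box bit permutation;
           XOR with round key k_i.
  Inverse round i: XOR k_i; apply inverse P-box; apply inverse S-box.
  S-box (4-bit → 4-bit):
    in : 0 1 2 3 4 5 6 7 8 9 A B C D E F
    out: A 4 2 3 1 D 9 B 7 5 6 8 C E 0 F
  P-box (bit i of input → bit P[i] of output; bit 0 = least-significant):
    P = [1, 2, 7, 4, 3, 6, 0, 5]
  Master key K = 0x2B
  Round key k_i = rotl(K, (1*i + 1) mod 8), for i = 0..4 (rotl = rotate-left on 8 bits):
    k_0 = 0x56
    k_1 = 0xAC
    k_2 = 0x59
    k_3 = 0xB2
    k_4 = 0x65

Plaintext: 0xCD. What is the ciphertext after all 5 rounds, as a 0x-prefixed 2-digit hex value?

s_0 = plaintext = 0xCD
s_1 = Round(s_0, k_0) = 0xE3
s_2 = Round(s_1, k_1) = 0xAA
s_3 = Round(s_2, k_2) = 0x9C
s_4 = Round(s_3, k_3) = 0x2B
s_5 = Round(s_4, k_4) = 0x35

0x35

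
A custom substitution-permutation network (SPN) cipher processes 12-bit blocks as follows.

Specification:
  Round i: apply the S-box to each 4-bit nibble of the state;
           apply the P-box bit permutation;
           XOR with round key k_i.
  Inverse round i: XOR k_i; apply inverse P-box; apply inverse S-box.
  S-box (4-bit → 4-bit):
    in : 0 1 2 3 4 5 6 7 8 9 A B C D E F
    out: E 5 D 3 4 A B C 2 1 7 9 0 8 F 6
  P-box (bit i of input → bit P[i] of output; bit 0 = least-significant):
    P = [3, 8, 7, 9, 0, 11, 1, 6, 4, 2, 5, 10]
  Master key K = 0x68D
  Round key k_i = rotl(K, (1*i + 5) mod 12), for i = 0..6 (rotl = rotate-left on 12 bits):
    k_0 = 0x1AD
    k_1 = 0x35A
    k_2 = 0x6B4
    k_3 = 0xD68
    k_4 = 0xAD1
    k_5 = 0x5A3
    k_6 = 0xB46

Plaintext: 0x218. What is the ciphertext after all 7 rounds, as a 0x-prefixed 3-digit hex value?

s_0 = plaintext = 0x218
s_1 = Round(s_0, k_0) = 0x49E
s_2 = Round(s_1, k_1) = 0x0F3
s_3 = Round(s_2, k_2) = 0xB9A
s_4 = Round(s_3, k_3) = 0x8F1
s_5 = Round(s_4, k_4) = 0x25F
s_6 = Round(s_5, k_5) = 0x853
s_7 = Round(s_6, k_6) = 0x20A

0x20A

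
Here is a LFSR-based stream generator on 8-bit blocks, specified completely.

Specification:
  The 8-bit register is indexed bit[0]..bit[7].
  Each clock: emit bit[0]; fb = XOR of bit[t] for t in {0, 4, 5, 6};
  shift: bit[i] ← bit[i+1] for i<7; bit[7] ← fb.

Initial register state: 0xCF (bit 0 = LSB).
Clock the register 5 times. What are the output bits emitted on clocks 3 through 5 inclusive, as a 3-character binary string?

110

reg_0 = 0xCF
clock 1: out=1, reg = 0x67
clock 2: out=1, reg = 0xB3
clock 3: out=1, reg = 0xD9
clock 4: out=1, reg = 0xEC
clock 5: out=0, reg = 0x76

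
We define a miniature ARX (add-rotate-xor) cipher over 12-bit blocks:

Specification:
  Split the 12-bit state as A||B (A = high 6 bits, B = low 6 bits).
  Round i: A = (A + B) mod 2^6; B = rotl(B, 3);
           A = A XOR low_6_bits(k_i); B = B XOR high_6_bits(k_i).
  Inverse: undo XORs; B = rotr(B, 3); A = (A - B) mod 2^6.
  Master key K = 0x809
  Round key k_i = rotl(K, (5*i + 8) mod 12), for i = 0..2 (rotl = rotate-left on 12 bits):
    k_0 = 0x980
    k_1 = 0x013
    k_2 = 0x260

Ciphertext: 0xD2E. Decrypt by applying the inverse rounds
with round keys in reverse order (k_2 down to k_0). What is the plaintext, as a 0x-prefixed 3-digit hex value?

s_0 = ciphertext = 0xD2E
s_1 = InvRound(s_0, k_2) = 0x63C
s_2 = InvRound(s_1, k_1) = 0x927
s_3 = InvRound(s_2, k_0) = 0x708

0x708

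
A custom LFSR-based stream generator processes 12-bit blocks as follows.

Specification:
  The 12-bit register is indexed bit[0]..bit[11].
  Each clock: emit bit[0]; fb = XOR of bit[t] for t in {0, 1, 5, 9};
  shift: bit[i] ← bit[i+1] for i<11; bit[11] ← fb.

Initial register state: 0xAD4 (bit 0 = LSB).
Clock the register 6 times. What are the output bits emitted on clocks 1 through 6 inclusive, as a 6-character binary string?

reg_0 = 0xAD4
clock 1: out=0, reg = 0xD6A
clock 2: out=0, reg = 0x6B5
clock 3: out=1, reg = 0xB5A
clock 4: out=0, reg = 0x5AD
clock 5: out=1, reg = 0x2D6
clock 6: out=0, reg = 0x16B

001010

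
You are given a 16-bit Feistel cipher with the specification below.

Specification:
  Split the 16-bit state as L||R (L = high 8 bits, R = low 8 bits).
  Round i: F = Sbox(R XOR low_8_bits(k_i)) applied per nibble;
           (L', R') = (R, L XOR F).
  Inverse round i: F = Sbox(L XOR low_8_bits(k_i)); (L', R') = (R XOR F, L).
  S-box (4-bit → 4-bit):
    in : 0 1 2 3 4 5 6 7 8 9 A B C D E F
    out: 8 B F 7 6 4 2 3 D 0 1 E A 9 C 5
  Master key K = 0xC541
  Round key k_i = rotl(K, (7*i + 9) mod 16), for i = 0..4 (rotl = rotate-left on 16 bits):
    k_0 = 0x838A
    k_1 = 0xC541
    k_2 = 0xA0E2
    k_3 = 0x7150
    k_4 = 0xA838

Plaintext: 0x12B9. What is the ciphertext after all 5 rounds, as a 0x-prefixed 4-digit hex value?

s_0 = plaintext = 0x12B9
s_1 = Round(s_0, k_0) = 0xB965
s_2 = Round(s_1, k_1) = 0x654F
s_3 = Round(s_2, k_2) = 0x4F7C
s_4 = Round(s_3, k_3) = 0x7CB5
s_5 = Round(s_4, k_4) = 0xB5A5

0xB5A5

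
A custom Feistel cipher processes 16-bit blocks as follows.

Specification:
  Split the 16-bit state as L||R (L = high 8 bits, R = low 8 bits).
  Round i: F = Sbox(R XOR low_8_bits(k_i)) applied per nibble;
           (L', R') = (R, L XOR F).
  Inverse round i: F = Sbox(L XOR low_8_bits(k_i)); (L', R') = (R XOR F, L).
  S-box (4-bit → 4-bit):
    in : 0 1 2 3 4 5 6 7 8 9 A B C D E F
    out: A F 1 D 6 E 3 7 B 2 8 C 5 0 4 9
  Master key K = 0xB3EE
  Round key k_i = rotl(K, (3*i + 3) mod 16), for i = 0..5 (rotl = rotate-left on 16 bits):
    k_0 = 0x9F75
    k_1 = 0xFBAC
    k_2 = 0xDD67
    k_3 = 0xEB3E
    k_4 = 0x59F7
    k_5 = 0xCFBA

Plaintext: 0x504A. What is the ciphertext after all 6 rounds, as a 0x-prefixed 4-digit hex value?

0x783D

s_0 = plaintext = 0x504A
s_1 = Round(s_0, k_0) = 0x4A89
s_2 = Round(s_1, k_1) = 0x8954
s_3 = Round(s_2, k_2) = 0x5454
s_4 = Round(s_3, k_3) = 0x546C
s_5 = Round(s_4, k_4) = 0x6C78
s_6 = Round(s_5, k_5) = 0x783D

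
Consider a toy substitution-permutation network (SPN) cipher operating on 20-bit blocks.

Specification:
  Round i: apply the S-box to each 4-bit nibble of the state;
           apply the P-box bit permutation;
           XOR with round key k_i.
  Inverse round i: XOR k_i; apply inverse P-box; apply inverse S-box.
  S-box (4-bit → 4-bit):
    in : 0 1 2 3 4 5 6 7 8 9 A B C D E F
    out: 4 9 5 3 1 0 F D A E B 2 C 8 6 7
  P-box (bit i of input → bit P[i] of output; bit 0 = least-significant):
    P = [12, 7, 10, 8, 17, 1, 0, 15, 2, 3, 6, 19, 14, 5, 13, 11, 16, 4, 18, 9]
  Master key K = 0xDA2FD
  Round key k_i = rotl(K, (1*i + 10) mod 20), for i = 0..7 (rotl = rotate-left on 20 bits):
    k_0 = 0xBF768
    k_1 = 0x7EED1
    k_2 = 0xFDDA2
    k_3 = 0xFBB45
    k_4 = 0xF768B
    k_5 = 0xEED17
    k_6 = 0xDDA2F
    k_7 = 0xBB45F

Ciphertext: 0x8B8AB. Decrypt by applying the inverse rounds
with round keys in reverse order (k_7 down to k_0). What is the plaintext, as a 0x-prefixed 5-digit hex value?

0x1C897

s_0 = ciphertext = 0x8B8AB
s_1 = InvRound(s_0, k_7) = 0x3824E
s_2 = InvRound(s_1, k_6) = 0x0AC24
s_3 = InvRound(s_2, k_5) = 0xE3DFD
s_4 = InvRound(s_3, k_4) = 0xAA2BD
s_5 = InvRound(s_4, k_3) = 0xF8E5A
s_6 = InvRound(s_5, k_2) = 0x83E5A
s_7 = InvRound(s_6, k_1) = 0x24863
s_8 = InvRound(s_7, k_0) = 0x1C897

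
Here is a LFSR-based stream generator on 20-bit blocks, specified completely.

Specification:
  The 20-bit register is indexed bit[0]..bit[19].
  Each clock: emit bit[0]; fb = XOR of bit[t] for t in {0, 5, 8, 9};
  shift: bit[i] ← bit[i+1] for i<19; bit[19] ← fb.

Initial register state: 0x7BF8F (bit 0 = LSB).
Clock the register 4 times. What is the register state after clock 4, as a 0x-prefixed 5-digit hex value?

reg_0 = 0x7BF8F
clock 1: out=1, reg = 0xBDFC7
clock 2: out=1, reg = 0xDEFE3
clock 3: out=1, reg = 0x6F7F1
clock 4: out=1, reg = 0x37BF8

0x37BF8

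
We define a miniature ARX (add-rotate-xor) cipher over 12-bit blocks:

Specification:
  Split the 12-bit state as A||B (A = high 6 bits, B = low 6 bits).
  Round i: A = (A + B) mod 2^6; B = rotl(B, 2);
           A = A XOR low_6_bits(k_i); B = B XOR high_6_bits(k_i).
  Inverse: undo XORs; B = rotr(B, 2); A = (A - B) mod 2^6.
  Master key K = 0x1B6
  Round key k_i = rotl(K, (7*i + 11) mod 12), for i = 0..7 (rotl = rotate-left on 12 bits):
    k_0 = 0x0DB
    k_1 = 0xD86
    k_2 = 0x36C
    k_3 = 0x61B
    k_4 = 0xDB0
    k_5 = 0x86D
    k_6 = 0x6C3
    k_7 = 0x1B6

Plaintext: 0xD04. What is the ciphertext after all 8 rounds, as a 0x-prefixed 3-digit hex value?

s_0 = plaintext = 0xD04
s_1 = Round(s_0, k_0) = 0x8D3
s_2 = Round(s_1, k_1) = 0xC3B
s_3 = Round(s_2, k_2) = 0x1E2
s_4 = Round(s_3, k_3) = 0xC92
s_5 = Round(s_4, k_4) = 0xD3F
s_6 = Round(s_5, k_5) = 0x79E
s_7 = Round(s_6, k_6) = 0xFE2
s_8 = Round(s_7, k_7) = 0x5CC

0x5CC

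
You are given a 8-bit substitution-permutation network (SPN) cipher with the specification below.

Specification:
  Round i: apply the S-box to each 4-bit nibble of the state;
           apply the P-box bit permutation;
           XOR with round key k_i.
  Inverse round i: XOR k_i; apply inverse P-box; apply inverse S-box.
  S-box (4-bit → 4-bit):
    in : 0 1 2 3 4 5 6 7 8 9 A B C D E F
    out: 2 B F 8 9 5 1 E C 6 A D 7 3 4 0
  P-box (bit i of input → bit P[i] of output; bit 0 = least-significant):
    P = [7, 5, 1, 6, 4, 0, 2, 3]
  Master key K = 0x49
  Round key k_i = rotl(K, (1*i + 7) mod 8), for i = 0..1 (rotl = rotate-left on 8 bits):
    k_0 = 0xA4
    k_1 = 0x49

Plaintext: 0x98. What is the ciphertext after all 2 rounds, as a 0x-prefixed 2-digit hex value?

0x0D

s_0 = plaintext = 0x98
s_1 = Round(s_0, k_0) = 0xE3
s_2 = Round(s_1, k_1) = 0x0D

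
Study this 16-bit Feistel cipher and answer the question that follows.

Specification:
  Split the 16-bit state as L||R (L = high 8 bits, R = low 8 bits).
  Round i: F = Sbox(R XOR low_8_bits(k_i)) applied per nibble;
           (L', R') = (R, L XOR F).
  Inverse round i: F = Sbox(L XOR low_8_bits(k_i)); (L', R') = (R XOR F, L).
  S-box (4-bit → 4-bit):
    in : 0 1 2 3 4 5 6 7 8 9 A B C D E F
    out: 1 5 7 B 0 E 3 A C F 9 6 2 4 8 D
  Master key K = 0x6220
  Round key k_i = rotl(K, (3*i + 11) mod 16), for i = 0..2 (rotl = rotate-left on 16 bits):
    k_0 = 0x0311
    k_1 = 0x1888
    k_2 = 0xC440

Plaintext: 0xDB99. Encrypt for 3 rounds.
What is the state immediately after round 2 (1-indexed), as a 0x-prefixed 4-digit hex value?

s_0 = plaintext = 0xDB99
s_1 = Round(s_0, k_0) = 0x9917
s_2 = Round(s_1, k_1) = 0x1764
s_3 = Round(s_2, k_2) = 0x6467

0x1764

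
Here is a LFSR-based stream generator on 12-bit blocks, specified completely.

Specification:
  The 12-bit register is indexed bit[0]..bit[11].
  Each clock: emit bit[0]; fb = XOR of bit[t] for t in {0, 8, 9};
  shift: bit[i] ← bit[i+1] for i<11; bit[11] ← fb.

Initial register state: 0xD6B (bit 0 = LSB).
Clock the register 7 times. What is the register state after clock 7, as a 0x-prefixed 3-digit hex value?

0xC1A

reg_0 = 0xD6B
clock 1: out=1, reg = 0x6B5
clock 2: out=1, reg = 0x35A
clock 3: out=0, reg = 0x1AD
clock 4: out=1, reg = 0x0D6
clock 5: out=0, reg = 0x06B
clock 6: out=1, reg = 0x835
clock 7: out=1, reg = 0xC1A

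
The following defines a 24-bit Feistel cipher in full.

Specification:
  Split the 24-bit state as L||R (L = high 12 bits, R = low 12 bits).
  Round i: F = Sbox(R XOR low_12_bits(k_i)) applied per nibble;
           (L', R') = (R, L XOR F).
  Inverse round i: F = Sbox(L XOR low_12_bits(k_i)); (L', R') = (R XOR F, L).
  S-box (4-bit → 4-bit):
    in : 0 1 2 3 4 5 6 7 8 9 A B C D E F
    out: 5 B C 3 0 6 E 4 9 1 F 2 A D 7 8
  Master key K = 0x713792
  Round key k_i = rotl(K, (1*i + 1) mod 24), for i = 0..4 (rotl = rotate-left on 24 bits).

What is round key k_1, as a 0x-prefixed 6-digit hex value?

K = 0x713792
k_0 = rotl(K, (1*0+1) mod 24) = rotl(K, 1) = 0xE26F24
k_1 = rotl(K, (1*1+1) mod 24) = rotl(K, 2) = 0xC4DE49

0xC4DE49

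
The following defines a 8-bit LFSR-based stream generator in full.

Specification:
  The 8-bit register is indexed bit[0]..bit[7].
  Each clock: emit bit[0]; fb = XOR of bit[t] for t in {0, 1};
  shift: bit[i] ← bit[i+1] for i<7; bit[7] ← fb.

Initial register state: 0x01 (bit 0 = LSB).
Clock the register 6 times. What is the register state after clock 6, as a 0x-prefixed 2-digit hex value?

reg_0 = 0x01
clock 1: out=1, reg = 0x80
clock 2: out=0, reg = 0x40
clock 3: out=0, reg = 0x20
clock 4: out=0, reg = 0x10
clock 5: out=0, reg = 0x08
clock 6: out=0, reg = 0x04

0x04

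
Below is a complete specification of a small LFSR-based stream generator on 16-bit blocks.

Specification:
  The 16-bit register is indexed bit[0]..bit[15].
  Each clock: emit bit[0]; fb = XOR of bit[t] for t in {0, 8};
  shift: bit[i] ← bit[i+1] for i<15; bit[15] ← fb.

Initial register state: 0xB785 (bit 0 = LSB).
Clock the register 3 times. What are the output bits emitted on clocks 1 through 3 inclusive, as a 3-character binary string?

reg_0 = 0xB785
clock 1: out=1, reg = 0x5BC2
clock 2: out=0, reg = 0xADE1
clock 3: out=1, reg = 0x56F0

101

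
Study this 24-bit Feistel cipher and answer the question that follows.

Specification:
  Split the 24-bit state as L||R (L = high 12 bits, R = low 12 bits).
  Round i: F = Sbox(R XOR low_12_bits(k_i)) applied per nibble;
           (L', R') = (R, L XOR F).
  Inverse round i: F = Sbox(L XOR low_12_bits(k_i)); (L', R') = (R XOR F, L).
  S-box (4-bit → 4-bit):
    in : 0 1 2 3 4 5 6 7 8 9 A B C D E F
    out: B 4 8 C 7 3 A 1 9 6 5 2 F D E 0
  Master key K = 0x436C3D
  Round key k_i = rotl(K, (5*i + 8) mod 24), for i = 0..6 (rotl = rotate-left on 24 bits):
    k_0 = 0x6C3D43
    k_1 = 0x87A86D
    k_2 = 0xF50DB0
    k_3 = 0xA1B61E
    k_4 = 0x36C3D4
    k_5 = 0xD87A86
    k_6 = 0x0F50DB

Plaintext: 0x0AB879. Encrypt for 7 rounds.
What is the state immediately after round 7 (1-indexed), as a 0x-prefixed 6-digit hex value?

s_0 = plaintext = 0x0AB879
s_1 = Round(s_0, k_0) = 0x87936E
s_2 = Round(s_1, k_1) = 0x36EAC5
s_3 = Round(s_2, k_2) = 0xAC527D
s_4 = Round(s_3, k_3) = 0x27DD69
s_5 = Round(s_4, k_4) = 0xD69C50
s_6 = Round(s_5, k_5) = 0xC507B3
s_7 = Round(s_6, k_6) = 0x7B3DF9

0x7B3DF9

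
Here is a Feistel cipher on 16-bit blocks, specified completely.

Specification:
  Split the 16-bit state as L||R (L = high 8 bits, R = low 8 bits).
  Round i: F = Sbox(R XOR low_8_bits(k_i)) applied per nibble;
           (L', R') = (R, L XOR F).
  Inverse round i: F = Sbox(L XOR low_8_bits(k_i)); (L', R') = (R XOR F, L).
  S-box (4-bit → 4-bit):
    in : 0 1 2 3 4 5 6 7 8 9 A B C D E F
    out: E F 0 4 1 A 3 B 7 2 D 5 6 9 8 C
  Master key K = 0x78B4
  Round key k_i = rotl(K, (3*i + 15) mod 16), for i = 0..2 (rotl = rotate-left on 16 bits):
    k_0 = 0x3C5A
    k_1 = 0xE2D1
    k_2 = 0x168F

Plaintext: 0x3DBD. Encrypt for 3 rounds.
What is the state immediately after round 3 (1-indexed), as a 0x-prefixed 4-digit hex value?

0x8654

s_0 = plaintext = 0x3DBD
s_1 = Round(s_0, k_0) = 0xBDB6
s_2 = Round(s_1, k_1) = 0xB686
s_3 = Round(s_2, k_2) = 0x8654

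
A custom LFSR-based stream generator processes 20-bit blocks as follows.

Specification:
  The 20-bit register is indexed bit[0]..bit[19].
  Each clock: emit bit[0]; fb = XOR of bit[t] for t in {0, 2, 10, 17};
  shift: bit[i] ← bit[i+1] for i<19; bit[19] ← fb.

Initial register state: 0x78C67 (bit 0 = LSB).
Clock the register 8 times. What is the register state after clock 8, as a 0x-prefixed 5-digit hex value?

0xEE78C

reg_0 = 0x78C67
clock 1: out=1, reg = 0x3C633
clock 2: out=1, reg = 0x9E319
clock 3: out=1, reg = 0xCF18C
clock 4: out=0, reg = 0xE78C6
clock 5: out=0, reg = 0x73C63
clock 6: out=1, reg = 0xB9E31
clock 7: out=1, reg = 0xDCF18
clock 8: out=0, reg = 0xEE78C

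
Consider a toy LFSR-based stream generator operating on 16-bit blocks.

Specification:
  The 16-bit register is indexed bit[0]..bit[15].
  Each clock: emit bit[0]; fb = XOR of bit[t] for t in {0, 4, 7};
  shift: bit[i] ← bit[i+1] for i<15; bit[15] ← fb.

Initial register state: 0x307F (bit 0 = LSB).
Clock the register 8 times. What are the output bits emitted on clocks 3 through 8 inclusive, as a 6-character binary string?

reg_0 = 0x307F
clock 1: out=1, reg = 0x183F
clock 2: out=1, reg = 0x0C1F
clock 3: out=1, reg = 0x060F
clock 4: out=1, reg = 0x8307
clock 5: out=1, reg = 0xC183
clock 6: out=1, reg = 0x60C1
clock 7: out=1, reg = 0x3060
clock 8: out=0, reg = 0x1830

111110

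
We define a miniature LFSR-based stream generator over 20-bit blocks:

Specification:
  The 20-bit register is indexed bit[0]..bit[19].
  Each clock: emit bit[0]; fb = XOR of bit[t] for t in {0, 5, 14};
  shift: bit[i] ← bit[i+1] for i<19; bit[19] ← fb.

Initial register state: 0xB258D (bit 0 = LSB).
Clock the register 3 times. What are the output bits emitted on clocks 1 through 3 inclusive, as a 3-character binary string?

101

reg_0 = 0xB258D
clock 1: out=1, reg = 0xD92C6
clock 2: out=0, reg = 0x6C963
clock 3: out=1, reg = 0xB64B1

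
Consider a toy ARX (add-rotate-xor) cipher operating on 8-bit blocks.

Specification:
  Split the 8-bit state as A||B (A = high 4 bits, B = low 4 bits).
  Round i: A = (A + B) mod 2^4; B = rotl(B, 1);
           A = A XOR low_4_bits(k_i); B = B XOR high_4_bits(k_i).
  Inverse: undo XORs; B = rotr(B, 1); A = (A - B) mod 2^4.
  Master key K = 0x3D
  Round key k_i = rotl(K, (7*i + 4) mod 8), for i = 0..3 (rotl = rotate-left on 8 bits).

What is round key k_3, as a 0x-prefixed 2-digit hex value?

0x7A

K = 0x3D
k_0 = rotl(K, (7*0+4) mod 8) = rotl(K, 4) = 0xD3
k_1 = rotl(K, (7*1+4) mod 8) = rotl(K, 3) = 0xE9
k_2 = rotl(K, (7*2+4) mod 8) = rotl(K, 2) = 0xF4
k_3 = rotl(K, (7*3+4) mod 8) = rotl(K, 1) = 0x7A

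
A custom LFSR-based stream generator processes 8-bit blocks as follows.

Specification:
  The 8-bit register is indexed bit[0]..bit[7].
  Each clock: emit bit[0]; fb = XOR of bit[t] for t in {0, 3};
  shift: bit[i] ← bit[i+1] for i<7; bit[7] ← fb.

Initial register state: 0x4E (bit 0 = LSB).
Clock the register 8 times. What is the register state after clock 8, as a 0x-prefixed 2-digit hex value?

0xA7

reg_0 = 0x4E
clock 1: out=0, reg = 0xA7
clock 2: out=1, reg = 0xD3
clock 3: out=1, reg = 0xE9
clock 4: out=1, reg = 0x74
clock 5: out=0, reg = 0x3A
clock 6: out=0, reg = 0x9D
clock 7: out=1, reg = 0x4E
clock 8: out=0, reg = 0xA7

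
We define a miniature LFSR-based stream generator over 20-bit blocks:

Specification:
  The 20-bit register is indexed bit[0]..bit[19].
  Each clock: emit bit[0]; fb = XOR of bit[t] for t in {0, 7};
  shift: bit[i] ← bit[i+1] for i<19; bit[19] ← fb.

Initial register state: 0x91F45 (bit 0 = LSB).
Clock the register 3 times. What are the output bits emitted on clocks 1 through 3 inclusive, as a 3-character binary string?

101

reg_0 = 0x91F45
clock 1: out=1, reg = 0xC8FA2
clock 2: out=0, reg = 0xE47D1
clock 3: out=1, reg = 0x723E8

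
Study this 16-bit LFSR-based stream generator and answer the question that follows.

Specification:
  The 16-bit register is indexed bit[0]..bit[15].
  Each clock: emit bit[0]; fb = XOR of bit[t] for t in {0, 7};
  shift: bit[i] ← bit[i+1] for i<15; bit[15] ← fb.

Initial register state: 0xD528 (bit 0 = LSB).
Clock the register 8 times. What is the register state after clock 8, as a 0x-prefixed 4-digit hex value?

reg_0 = 0xD528
clock 1: out=0, reg = 0x6A94
clock 2: out=0, reg = 0xB54A
clock 3: out=0, reg = 0x5AA5
clock 4: out=1, reg = 0x2D52
clock 5: out=0, reg = 0x16A9
clock 6: out=1, reg = 0x0B54
clock 7: out=0, reg = 0x05AA
clock 8: out=0, reg = 0x82D5

0x82D5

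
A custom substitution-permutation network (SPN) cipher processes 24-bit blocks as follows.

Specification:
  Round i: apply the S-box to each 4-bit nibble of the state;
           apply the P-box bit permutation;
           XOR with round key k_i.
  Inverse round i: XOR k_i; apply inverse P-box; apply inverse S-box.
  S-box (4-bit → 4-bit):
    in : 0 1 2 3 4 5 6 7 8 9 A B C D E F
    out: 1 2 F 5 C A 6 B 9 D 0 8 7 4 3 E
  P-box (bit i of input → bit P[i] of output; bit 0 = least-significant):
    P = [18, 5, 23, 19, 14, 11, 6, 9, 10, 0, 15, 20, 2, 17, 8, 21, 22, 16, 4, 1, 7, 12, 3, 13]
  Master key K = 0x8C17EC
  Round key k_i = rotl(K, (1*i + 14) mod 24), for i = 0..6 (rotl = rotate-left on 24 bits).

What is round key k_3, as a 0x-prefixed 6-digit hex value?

K = 0x8C17EC
k_0 = rotl(K, (1*0+14) mod 24) = rotl(K, 14) = 0xFB2305
k_1 = rotl(K, (1*1+14) mod 24) = rotl(K, 15) = 0xF6460B
k_2 = rotl(K, (1*2+14) mod 24) = rotl(K, 16) = 0xEC8C17
k_3 = rotl(K, (1*3+14) mod 24) = rotl(K, 17) = 0xD9182F

0xD9182F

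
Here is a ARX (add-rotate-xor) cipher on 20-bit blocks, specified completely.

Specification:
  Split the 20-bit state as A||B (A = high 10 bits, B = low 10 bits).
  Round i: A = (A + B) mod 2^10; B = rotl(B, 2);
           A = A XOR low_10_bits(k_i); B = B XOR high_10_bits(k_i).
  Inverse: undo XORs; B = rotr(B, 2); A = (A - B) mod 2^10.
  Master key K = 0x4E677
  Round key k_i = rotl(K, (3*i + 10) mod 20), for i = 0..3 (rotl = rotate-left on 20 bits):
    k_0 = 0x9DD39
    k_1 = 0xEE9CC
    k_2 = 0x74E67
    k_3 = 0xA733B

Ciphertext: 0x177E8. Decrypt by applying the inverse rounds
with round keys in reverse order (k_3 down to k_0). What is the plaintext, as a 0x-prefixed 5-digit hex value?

0xAA1C0

s_0 = ciphertext = 0x177E8
s_1 = InvRound(s_0, k_3) = 0xC245D
s_2 = InvRound(s_1, k_2) = 0xC2E63
s_3 = InvRound(s_2, k_1) = 0x54576
s_4 = InvRound(s_3, k_0) = 0xAA1C0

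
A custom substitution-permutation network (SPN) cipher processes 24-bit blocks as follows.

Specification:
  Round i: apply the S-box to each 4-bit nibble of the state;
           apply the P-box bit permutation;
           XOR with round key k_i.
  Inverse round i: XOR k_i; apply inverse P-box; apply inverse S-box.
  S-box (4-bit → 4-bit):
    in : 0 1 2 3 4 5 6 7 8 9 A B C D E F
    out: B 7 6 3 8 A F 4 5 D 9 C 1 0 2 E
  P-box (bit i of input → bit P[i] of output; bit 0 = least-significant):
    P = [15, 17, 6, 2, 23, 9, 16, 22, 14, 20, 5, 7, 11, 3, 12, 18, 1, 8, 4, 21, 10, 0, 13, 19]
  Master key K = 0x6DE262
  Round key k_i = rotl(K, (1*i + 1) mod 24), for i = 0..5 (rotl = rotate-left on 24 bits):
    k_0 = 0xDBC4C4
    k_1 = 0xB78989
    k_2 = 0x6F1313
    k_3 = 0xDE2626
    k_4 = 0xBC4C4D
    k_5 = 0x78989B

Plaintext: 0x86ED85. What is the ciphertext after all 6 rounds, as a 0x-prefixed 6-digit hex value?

s_0 = plaintext = 0x86ED85
s_1 = Round(s_0, k_0) = 0x78E1DA
s_2 = Round(s_1, k_1) = 0xA769B7
s_3 = Round(s_2, k_2) = 0x224FEB
s_4 = Round(s_3, k_3) = 0xCA05D3
s_5 = Round(s_4, k_4) = 0x8AC0C7
s_6 = Round(s_5, k_5) = 0xC8F459

0xC8F459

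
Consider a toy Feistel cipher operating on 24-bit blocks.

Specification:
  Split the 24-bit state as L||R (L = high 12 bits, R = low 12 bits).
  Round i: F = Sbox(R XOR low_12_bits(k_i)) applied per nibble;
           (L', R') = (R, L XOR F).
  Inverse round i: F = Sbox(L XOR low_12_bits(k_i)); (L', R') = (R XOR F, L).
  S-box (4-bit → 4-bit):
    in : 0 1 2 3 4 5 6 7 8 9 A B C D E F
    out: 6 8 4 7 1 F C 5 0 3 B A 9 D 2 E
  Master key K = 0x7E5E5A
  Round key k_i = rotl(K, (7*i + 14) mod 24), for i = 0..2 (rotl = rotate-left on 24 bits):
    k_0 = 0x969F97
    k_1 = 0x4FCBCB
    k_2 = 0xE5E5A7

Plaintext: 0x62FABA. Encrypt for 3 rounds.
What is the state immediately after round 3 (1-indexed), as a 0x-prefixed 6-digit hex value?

0xE093D0

s_0 = plaintext = 0x62FABA
s_1 = Round(s_0, k_0) = 0xABA962
s_2 = Round(s_1, k_1) = 0x962E09
s_3 = Round(s_2, k_2) = 0xE093D0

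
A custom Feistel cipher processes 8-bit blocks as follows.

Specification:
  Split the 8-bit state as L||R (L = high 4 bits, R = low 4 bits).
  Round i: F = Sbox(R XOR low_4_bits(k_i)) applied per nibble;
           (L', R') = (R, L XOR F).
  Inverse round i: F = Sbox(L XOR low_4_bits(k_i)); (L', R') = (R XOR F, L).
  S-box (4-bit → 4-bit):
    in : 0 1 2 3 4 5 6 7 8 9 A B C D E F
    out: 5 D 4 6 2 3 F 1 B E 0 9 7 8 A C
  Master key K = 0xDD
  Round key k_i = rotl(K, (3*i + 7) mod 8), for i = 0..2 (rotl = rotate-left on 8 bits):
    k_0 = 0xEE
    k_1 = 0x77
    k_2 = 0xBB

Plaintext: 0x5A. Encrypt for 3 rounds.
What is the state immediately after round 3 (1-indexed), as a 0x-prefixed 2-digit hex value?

0xF5

s_0 = plaintext = 0x5A
s_1 = Round(s_0, k_0) = 0xA7
s_2 = Round(s_1, k_1) = 0x7F
s_3 = Round(s_2, k_2) = 0xF5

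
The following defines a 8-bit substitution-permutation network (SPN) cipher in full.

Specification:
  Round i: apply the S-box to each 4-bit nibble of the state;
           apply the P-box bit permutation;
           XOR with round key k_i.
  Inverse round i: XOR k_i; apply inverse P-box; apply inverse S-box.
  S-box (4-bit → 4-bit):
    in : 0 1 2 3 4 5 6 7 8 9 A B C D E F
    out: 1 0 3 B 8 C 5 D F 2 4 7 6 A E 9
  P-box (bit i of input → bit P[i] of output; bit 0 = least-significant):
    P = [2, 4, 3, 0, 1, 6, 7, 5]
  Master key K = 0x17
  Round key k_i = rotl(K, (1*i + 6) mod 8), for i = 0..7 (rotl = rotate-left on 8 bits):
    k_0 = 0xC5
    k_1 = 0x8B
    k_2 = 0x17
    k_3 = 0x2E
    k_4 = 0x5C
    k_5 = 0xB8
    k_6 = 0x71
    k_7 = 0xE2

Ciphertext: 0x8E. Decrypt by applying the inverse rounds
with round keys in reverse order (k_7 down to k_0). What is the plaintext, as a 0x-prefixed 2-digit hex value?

s_0 = ciphertext = 0x8E
s_1 = InvRound(s_0, k_7) = 0xD6
s_2 = InvRound(s_1, k_6) = 0x7F
s_3 = InvRound(s_2, k_5) = 0xBF
s_4 = InvRound(s_3, k_4) = 0x84
s_5 = InvRound(s_4, k_3) = 0x7A
s_6 = InvRound(s_5, k_2) = 0xD7
s_7 = InvRound(s_6, k_1) = 0x9B
s_8 = InvRound(s_7, k_0) = 0x2B

0x2B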